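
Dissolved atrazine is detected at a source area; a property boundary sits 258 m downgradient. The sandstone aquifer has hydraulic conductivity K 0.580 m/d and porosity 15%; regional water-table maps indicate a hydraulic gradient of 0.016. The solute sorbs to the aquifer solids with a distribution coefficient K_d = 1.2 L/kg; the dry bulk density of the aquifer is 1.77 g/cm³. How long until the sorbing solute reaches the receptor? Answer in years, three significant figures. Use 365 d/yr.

173 years

q = Ki = 0.580 × 0.016 = 0.009280 m/d
Average linear velocity = 0.009280 / 0.15 = 0.06187 m/d
Retardation R = 1 + ρ_b·K_d/n = 1 + 1.77×1.2/0.15 = 15.16
Contaminant velocity v_c = v/R = 0.06187/15.16 = 0.004081 m/d
t = L/v_c = 258/0.004081 = 63220 d
   = 63220/365 = 173 yr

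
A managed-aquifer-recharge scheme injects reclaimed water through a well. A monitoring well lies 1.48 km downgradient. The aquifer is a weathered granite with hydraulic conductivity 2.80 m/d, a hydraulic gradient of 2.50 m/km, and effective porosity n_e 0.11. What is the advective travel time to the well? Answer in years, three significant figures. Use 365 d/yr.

Darcy flux q = K·i = 2.80 × 0.0025 = 0.007000 m/d
Seepage velocity v = q / n = 0.007000 / 0.11 = 0.06364 m/d
L = 1.48 km = 1480 m
t = L / v = 1480 / 0.06364 = 23260 d
   = 23260 / 365 = 63.7 yr

63.7 years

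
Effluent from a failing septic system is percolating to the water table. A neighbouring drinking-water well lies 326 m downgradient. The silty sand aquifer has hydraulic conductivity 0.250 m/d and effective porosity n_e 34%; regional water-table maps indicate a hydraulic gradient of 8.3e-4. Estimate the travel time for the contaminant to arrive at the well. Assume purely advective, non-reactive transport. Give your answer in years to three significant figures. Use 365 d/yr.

Specific discharge q = 0.250 × 8.3e-4 = 2.075e-4 m/d
Average linear velocity = 2.075e-4 / 0.34 = 6.103e-4 m/d
t = L / v = 326 / 6.103e-4 = 534200 d
   = 534200 / 365 = 1460 yr

1460 years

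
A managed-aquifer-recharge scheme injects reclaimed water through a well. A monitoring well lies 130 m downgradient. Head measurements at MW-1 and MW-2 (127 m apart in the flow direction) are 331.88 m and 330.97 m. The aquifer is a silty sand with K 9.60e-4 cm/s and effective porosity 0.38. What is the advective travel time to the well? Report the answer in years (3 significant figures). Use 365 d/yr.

Hydraulic gradient i = (331.88 − 330.97) / 127 = 0.91 / 127 = 0.007165
K = 9.60e-4 cm/s × 864 = 0.8294 m/d
q = Ki = 0.8294 × 0.007165 = 0.005943 m/d
v_s = q/n_e = 0.005943/0.38 = 0.01564 m/d
t = L / v = 130 / 0.01564 = 8312 d
   = 8312 / 365 = 22.8 yr

22.8 years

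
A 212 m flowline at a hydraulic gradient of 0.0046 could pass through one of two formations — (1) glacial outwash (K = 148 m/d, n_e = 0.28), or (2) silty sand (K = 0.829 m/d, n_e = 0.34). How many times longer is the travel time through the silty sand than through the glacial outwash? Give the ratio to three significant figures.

217

Unit 1 (glacial outwash): v = 148×0.0046/0.28 = 2.431 m/d, t = 212/2.431 = 87.19 d
Unit 2 (silty sand): v = 0.829×0.0046/0.34 = 0.01122 m/d, t = 212/0.01122 = 18900 d
t(silty sand) / t(glacial outwash) = 18900/87.19 = 217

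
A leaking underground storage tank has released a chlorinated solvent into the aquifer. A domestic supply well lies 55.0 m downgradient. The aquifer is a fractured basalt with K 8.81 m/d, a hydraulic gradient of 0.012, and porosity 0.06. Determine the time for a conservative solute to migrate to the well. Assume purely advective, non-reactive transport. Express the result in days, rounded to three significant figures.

31.2 days

Darcy flux q = K·i = 8.81 × 0.012 = 0.1057 m/d
v_s = q/n_e = 0.1057/0.06 = 1.762 m/d
t = L / v = 55.0 / 1.762 = 31.21 d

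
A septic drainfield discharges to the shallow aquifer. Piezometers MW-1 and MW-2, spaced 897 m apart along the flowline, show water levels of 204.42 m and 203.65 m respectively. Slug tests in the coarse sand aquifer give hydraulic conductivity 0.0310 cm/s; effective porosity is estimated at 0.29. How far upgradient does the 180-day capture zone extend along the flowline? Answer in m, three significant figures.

14.3 m

Hydraulic gradient i = (204.42 − 203.65) / 897 = 0.77 / 897 = 8.584e-4
K = 0.0310 cm/s × 864 = 26.78 m/d
Darcy flux q = K·i = 26.78 × 8.584e-4 = 0.02299 m/d
v = Ki/n = 26.78·8.584e-4/0.29 = 0.07928 m/d
L = v × T = 0.07928 × 180 = 14.27 m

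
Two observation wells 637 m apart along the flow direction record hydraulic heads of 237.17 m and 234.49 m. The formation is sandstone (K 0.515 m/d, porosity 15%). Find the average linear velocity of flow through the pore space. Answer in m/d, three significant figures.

Hydraulic gradient i = (237.17 − 234.49) / 637 = 2.68 / 637 = 0.004207
Specific discharge q = 0.515 × 0.004207 = 0.002167 m/d
Average linear velocity = 0.002167 / 0.15 = 0.01444 m/d

0.0144 m/d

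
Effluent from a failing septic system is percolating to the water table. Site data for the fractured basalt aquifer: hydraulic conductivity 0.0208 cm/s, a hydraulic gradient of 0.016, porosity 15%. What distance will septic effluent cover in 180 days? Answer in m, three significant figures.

345 m

K = 0.0208 cm/s × 864 = 17.97 m/d
q = Ki = 17.97 × 0.016 = 0.2875 m/d
Average linear velocity = 0.2875 / 0.15 = 1.917 m/d
L = v × T = 1.917 × 180 = 345.0 m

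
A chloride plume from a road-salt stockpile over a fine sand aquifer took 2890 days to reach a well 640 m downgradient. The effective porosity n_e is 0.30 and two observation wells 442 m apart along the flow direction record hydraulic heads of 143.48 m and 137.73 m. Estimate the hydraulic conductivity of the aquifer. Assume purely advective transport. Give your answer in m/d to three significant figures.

Hydraulic gradient i = (143.48 − 137.73) / 442 = 5.75 / 442 = 0.01301
v = L / t = 640 / 2890 = 0.2215 m/d
K = v · n / i = 0.2215 × 0.30 / 0.01301 = 5.11 m/d

5.11 m/d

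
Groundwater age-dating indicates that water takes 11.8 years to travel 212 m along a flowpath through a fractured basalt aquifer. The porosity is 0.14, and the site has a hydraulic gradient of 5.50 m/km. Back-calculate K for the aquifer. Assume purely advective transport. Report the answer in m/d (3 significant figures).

1.25 m/d

t = 11.8 years = 4307 d
v = L / t = 212 / 4307 = 0.04922 m/d
K = v · n / i = 0.04922 × 0.14 / 0.0055 = 1.25 m/d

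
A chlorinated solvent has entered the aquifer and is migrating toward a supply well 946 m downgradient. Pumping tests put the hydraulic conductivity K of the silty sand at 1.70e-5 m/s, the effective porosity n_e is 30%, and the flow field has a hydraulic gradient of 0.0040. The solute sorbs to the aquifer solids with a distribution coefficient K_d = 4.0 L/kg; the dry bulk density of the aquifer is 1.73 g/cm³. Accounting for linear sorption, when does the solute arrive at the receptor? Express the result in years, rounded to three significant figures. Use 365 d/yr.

K = 1.70e-5 m/s × 86400 s/d = 1.469 m/d
q = Ki = 1.469 × 0.0040 = 0.005875 m/d
Seepage velocity v = q / n = 0.005875 / 0.30 = 0.01958 m/d
Retardation R = 1 + ρ_b·K_d/n = 1 + 1.73×4.0/0.30 = 24.07
Contaminant velocity v_c = v/R = 0.01958/24.07 = 8.137e-4 m/d
t = L/v_c = 946/8.137e-4 = 1.163e6 d
   = 1.163e6/365 = 3190 yr

3190 years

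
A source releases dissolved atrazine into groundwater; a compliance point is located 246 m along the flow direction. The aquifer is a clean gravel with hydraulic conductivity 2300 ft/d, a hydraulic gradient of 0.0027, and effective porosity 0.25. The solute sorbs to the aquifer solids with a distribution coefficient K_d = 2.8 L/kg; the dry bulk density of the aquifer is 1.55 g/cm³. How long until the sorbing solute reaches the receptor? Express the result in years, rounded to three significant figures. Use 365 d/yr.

K = 2300 ft/d × 0.3048 = 701.0 m/d
q = Ki = 701.0 × 0.0027 = 1.893 m/d
v_s = q/n_e = 1.893/0.25 = 7.571 m/d
Retardation R = 1 + ρ_b·K_d/n = 1 + 1.55×2.8/0.25 = 18.36
Contaminant velocity v_c = v/R = 7.571/18.36 = 0.4124 m/d
t = L/v_c = 246/0.4124 = 596.5 d
   = 596.5/365 = 1.63 yr

1.63 years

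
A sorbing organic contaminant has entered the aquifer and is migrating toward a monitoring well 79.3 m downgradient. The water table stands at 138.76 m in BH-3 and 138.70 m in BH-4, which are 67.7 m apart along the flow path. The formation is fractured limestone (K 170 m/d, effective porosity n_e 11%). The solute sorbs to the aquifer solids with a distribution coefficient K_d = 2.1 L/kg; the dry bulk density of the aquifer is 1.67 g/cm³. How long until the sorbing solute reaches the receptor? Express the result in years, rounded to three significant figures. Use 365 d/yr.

Hydraulic gradient i = (138.76 − 138.70) / 67.7 = 0.06 / 67.7 = 8.863e-4
Darcy flux q = K·i = 170 × 8.863e-4 = 0.1507 m/d
v_s = q/n_e = 0.1507/0.11 = 1.370 m/d
Retardation R = 1 + ρ_b·K_d/n = 1 + 1.67×2.1/0.11 = 32.88
Contaminant velocity v_c = v/R = 1.370/32.88 = 0.04165 m/d
t = L/v_c = 79.3/0.04165 = 1904 d
   = 1904/365 = 5.22 yr

5.22 years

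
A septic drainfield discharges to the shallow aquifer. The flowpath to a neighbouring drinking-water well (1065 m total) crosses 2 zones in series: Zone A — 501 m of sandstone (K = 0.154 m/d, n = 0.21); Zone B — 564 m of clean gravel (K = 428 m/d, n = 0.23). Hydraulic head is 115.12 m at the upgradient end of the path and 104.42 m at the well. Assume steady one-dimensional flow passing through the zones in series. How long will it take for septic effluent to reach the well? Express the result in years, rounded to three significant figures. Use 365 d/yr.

196 years

Total head drop ΔH = 115.12 − 104.42 = 10.70 m
Steady 1-D flow in series ⇒ the Darcy flux q is identical in every zone and the zone head losses add (resistances L/K in series).
Σ(L/K) = 501/0.154 + 564/428 = 3253 + 1.318 = 3255 d
q = ΔH / Σ(L/K) = 10.70 / 3255 = 0.003288 m/d (same in every zone)
Zone A: v = q/n = 0.003288/0.21 = 0.01566 m/d → t_A = 501/0.01566 = 32000 d
Zone B: v = q/n = 0.003288/0.23 = 0.01429 m/d → t_B = 564/0.01429 = 39460 d
Total t = 32000 + 39460 = 71460 d
   = 71460 / 365 = 196 yr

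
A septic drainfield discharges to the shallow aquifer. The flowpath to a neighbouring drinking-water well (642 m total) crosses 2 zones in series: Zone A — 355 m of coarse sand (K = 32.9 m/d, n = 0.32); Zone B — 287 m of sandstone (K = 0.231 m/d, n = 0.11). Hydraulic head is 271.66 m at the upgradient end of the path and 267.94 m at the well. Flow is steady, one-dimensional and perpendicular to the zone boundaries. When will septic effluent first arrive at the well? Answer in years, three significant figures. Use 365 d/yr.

134 years

Total head drop ΔH = 271.66 − 267.94 = 3.72 m
Continuity: the same q passes through each zone, so ΔH = q·Σ(L_j/K_j) — the zones act as resistances in series.
Σ(L/K) = 355/32.9 + 287/0.231 = 10.79 + 1242 = 1253 d
q = ΔH / Σ(L/K) = 3.72 / 1253 = 0.002968 m/d (same in every zone)
Zone A: v = q/n = 0.002968/0.32 = 0.009276 m/d → t_A = 355/0.009276 = 38270 d
Zone B: v = q/n = 0.002968/0.11 = 0.02699 m/d → t_B = 287/0.02699 = 10640 d
Total t = 38270 + 10640 = 48910 d
   = 48910 / 365 = 134 yr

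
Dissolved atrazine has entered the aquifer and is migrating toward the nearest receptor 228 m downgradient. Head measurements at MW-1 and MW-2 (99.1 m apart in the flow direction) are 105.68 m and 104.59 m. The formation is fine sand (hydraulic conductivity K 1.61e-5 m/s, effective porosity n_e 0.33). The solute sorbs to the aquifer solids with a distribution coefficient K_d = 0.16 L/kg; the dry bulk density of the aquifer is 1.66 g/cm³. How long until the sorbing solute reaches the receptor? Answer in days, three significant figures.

Hydraulic gradient i = (105.68 − 104.59) / 99.1 = 1.09 / 99.1 = 0.01100
K = 1.61e-5 m/s × 86400 s/d = 1.391 m/d
Specific discharge q = 1.391 × 0.01100 = 0.01530 m/d
Seepage velocity v = q / n = 0.01530 / 0.33 = 0.04636 m/d
Retardation R = 1 + ρ_b·K_d/n = 1 + 1.66×0.16/0.33 = 1.805
Contaminant velocity v_c = v/R = 0.04636/1.805 = 0.02569 m/d
t = L/v_c = 228/0.02569 = 8876 d

8880 days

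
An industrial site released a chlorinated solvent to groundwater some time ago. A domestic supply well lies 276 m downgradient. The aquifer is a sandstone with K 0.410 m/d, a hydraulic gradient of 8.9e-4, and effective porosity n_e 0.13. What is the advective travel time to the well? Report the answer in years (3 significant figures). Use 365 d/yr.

Darcy flux q = K·i = 0.410 × 8.9e-4 = 3.649e-4 m/d
v = Ki/n = 0.410·8.9e-4/0.13 = 0.002807 m/d
t = L / v = 276 / 0.002807 = 98330 d
   = 98330 / 365 = 269 yr

269 years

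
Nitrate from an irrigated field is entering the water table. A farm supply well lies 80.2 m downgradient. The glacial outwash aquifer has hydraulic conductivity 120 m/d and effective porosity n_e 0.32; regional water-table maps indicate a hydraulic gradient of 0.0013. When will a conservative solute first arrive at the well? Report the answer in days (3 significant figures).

Darcy flux q = K·i = 120 × 0.0013 = 0.1560 m/d
v_s = q/n_e = 0.1560/0.32 = 0.4875 m/d
t = L / v = 80.2 / 0.4875 = 164.5 d

165 days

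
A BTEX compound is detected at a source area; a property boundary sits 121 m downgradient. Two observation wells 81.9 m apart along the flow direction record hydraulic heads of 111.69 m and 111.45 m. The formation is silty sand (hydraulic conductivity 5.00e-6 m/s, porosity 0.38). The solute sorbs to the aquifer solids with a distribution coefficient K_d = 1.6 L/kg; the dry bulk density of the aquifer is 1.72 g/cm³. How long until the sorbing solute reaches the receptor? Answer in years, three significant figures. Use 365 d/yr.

820 years

Hydraulic gradient i = (111.69 − 111.45) / 81.9 = 0.24 / 81.9 = 0.002930
K = 5.00e-6 m/s × 86400 s/d = 0.4320 m/d
Darcy flux q = K·i = 0.4320 × 0.002930 = 0.001266 m/d
Average linear velocity = 0.001266 / 0.38 = 0.003331 m/d
Retardation R = 1 + ρ_b·K_d/n = 1 + 1.72×1.6/0.38 = 8.242
Contaminant velocity v_c = v/R = 0.003331/8.242 = 4.042e-4 m/d
t = L/v_c = 121/4.042e-4 = 299400 d
   = 299400/365 = 820 yr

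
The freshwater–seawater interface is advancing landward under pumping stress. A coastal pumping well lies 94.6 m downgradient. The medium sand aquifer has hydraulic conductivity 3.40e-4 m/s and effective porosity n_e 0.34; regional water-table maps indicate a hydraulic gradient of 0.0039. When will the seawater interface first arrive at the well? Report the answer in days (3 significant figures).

281 days

K = 3.40e-4 m/s × 86400 s/d = 29.38 m/d
Darcy flux q = K·i = 29.38 × 0.0039 = 0.1146 m/d
Average linear velocity = 0.1146 / 0.34 = 0.3370 m/d
t = L / v = 94.6 / 0.3370 = 280.7 d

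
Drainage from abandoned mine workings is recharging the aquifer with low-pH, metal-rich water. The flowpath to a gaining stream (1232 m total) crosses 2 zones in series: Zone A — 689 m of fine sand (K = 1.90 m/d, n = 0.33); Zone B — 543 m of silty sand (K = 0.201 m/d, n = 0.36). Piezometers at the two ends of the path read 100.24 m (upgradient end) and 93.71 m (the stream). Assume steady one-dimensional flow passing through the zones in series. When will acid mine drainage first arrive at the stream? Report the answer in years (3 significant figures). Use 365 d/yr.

Total head drop ΔH = 100.24 − 93.71 = 6.53 m
Continuity: the same q passes through each zone, so ΔH = q·Σ(L_j/K_j) — the zones act as resistances in series.
Σ(L/K) = 689/1.90 + 543/0.201 = 362.6 + 2701 = 3064 d
q = ΔH / Σ(L/K) = 6.53 / 3064 = 0.002131 m/d (same in every zone)
Zone A: v = q/n = 0.002131/0.33 = 0.006458 m/d → t_A = 689/0.006458 = 106700 d
Zone B: v = q/n = 0.002131/0.36 = 0.005920 m/d → t_B = 543/0.005920 = 91730 d
Total t = 106700 + 91730 = 198400 d
   = 198400 / 365 = 544 yr

544 years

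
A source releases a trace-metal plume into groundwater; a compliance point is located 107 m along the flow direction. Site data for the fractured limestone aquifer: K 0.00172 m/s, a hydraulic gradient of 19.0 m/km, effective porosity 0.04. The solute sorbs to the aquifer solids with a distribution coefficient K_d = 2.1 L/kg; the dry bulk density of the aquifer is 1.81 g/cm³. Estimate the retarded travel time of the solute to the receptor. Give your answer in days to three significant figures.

146 days

K = 0.00172 m/s × 86400 s/d = 148.6 m/d
q = Ki = 148.6 × 0.019 = 2.824 m/d
v = Ki/n = 148.6·0.019/0.04 = 70.59 m/d
Retardation R = 1 + ρ_b·K_d/n = 1 + 1.81×2.1/0.04 = 96.03
Contaminant velocity v_c = v/R = 70.59/96.03 = 0.7351 m/d
t = L/v_c = 107/0.7351 = 145.6 d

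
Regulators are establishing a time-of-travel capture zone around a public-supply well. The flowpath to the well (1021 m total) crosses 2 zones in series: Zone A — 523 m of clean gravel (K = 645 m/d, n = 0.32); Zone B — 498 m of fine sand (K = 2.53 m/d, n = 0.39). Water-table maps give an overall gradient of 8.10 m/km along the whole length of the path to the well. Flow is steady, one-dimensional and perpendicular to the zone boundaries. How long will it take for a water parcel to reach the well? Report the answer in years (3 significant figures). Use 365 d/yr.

For zones in series the flux q is common to all zones; the equivalent conductivity is the harmonic (thickness-weighted) mean, K_eq = L_total / Σ(L_j/K_j).
Σ(L/K) = 523/645 + 498/2.53 = 0.8109 + 196.8 = 197.6 d
K_eq = L_total / Σ(L/K) = 1021 / 197.6 = 5.166 m/d
q = K_eq · i = 5.166 × 0.0081 = 0.04184 m/d (same in every zone)
Zone A: v = q/n = 0.04184/0.32 = 0.1308 m/d → t_A = 523/0.1308 = 4000 d
Zone B: v = q/n = 0.04184/0.39 = 0.1073 m/d → t_B = 498/0.1073 = 4642 d
Total t = 4000 + 4642 = 8641 d
   = 8641 / 365 = 23.7 yr

23.7 years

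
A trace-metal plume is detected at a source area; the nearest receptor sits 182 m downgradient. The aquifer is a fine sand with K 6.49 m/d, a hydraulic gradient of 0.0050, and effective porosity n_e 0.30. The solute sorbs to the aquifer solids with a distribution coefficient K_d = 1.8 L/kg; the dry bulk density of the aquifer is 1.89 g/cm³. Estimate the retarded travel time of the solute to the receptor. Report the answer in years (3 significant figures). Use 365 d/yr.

56.9 years

Darcy flux q = K·i = 6.49 × 0.0050 = 0.03245 m/d
v_s = q/n_e = 0.03245/0.30 = 0.1082 m/d
Retardation R = 1 + ρ_b·K_d/n = 1 + 1.89×1.8/0.30 = 12.34
Contaminant velocity v_c = v/R = 0.1082/12.34 = 0.008766 m/d
t = L/v_c = 182/0.008766 = 20760 d
   = 20760/365 = 56.9 yr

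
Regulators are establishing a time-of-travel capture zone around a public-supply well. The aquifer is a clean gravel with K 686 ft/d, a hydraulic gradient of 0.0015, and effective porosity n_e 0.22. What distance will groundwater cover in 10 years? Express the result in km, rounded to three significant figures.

5.20 km

K = 686 ft/d × 0.3048 = 209.1 m/d
Darcy flux q = K·i = 209.1 × 0.0015 = 0.3136 m/d
v_s = q/n_e = 0.3136/0.22 = 1.426 m/d
T = 10 yr × 365 = 3650 d
L = v × T = 1.426 × 3650 = 5204 m
   = 5.20 km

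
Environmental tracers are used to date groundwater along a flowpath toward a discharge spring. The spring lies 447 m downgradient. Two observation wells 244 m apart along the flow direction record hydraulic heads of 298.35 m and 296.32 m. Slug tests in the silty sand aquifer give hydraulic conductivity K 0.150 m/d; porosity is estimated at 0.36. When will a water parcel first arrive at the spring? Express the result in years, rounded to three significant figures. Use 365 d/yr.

353 years

Hydraulic gradient i = (298.35 − 296.32) / 244 = 2.03 / 244 = 0.008320
Specific discharge q = 0.150 × 0.008320 = 0.001248 m/d
Average linear velocity = 0.001248 / 0.36 = 0.003467 m/d
t = L / v = 447 / 0.003467 = 128900 d
   = 128900 / 365 = 353 yr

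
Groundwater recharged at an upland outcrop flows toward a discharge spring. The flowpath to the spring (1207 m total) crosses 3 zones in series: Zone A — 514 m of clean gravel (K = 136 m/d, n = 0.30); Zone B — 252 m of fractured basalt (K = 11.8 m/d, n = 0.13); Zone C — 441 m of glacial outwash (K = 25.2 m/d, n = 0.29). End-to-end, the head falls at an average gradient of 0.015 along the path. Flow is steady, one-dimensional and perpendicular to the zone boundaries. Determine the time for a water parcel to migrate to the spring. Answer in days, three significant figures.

Steady 1-D flow in series ⇒ the Darcy flux q is identical in every zone and the zone head losses add (resistances L/K in series).
Σ(L/K) = 514/136 + 252/11.8 + 441/25.2 = 3.779 + 21.36 + 17.50 = 42.64 d
K_eq = L_total / Σ(L/K) = 1207 / 42.64 = 28.31 m/d
q = K_eq · i = 28.31 × 0.015 = 0.4246 m/d (same in every zone)
Zone A: v = q/n = 0.4246/0.30 = 1.415 m/d → t_A = 514/1.415 = 363.1 d
Zone B: v = q/n = 0.4246/0.13 = 3.267 m/d → t_B = 252/3.267 = 77.15 d
Zone C: v = q/n = 0.4246/0.29 = 1.464 m/d → t_C = 441/1.464 = 301.2 d
Total t = 363.1 + 77.15 + 301.2 = 741.4 d

741 days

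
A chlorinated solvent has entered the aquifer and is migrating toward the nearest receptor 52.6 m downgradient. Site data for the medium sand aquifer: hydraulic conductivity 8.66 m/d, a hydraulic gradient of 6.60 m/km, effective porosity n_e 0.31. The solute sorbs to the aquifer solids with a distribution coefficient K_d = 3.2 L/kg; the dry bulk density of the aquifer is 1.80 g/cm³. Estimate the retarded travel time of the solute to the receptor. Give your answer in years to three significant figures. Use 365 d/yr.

15.3 years

Darcy flux q = K·i = 8.66 × 0.0066 = 0.05716 m/d
Average linear velocity = 0.05716 / 0.31 = 0.1844 m/d
Retardation R = 1 + ρ_b·K_d/n = 1 + 1.80×3.2/0.31 = 19.58
Contaminant velocity v_c = v/R = 0.1844/19.58 = 0.009416 m/d
t = L/v_c = 52.6/0.009416 = 5586 d
   = 5586/365 = 15.3 yr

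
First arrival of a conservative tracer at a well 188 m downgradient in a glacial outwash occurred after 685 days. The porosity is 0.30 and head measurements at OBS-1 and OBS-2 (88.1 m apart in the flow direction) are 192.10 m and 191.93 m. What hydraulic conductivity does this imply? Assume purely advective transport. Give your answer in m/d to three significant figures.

Hydraulic gradient i = (192.10 − 191.93) / 88.1 = 0.17 / 88.1 = 0.001930
v = L / t = 188 / 685 = 0.2745 m/d
K = v · n / i = 0.2745 × 0.30 / 0.001930 = 42.7 m/d

42.7 m/d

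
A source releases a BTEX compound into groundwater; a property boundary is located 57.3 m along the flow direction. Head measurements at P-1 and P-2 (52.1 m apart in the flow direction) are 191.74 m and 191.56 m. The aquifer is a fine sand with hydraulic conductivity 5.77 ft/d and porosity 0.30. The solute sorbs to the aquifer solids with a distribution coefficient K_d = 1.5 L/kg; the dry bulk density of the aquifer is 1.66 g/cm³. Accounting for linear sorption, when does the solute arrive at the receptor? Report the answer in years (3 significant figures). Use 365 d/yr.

Hydraulic gradient i = (191.74 − 191.56) / 52.1 = 0.18 / 52.1 = 0.003455
K = 5.77 ft/d × 0.3048 = 1.759 m/d
q = Ki = 1.759 × 0.003455 = 0.006076 m/d
v_s = q/n_e = 0.006076/0.30 = 0.02025 m/d
Retardation R = 1 + ρ_b·K_d/n = 1 + 1.66×1.5/0.30 = 9.300
Contaminant velocity v_c = v/R = 0.02025/9.300 = 0.002178 m/d
t = L/v_c = 57.3/0.002178 = 26310 d
   = 26310/365 = 72.1 yr

72.1 years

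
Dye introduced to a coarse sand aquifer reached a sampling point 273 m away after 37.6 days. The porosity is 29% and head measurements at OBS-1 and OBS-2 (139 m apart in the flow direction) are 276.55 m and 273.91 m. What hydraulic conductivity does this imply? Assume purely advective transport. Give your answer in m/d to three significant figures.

Hydraulic gradient i = (276.55 − 273.91) / 139 = 2.64 / 139 = 0.01899
v = L / t = 273 / 37.6 = 7.261 m/d
K = v · n / i = 7.261 × 0.29 / 0.01899 = 111 m/d

111 m/d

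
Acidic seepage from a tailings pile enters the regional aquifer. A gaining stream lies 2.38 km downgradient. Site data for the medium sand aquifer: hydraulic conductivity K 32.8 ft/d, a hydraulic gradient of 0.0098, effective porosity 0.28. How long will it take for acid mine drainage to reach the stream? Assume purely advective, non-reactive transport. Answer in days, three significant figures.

6800 days

K = 32.8 ft/d × 0.3048 = 9.997 m/d
Darcy flux q = K·i = 9.997 × 0.0098 = 0.09797 m/d
v = Ki/n = 9.997·0.0098/0.28 = 0.3499 m/d
L = 2.38 km = 2380 m
t = L / v = 2380 / 0.3499 = 6802 d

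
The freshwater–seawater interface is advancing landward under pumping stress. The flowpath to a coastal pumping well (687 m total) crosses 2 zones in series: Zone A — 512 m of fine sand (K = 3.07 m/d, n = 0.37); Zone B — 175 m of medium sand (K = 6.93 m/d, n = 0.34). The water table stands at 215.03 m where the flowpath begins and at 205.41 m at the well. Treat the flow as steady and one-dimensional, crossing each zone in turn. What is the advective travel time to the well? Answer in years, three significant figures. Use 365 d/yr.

13.6 years

Total head drop ΔH = 215.03 − 205.41 = 9.62 m
Steady 1-D flow in series ⇒ the Darcy flux q is identical in every zone and the zone head losses add (resistances L/K in series).
Σ(L/K) = 512/3.07 + 175/6.93 = 166.8 + 25.25 = 192.0 d
q = ΔH / Σ(L/K) = 9.62 / 192.0 = 0.05010 m/d (same in every zone)
Zone A: v = q/n = 0.05010/0.37 = 0.1354 m/d → t_A = 512/0.1354 = 3781 d
Zone B: v = q/n = 0.05010/0.34 = 0.1473 m/d → t_B = 175/0.1473 = 1188 d
Total t = 3781 + 1188 = 4969 d
   = 4969 / 365 = 13.6 yr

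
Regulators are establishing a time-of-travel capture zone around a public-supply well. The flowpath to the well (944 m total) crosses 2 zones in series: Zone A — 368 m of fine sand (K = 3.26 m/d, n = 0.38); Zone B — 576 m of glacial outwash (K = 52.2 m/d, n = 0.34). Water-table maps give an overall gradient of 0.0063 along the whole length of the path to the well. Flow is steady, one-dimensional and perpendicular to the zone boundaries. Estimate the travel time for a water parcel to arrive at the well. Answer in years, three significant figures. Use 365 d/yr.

For zones in series the flux q is common to all zones; the equivalent conductivity is the harmonic (thickness-weighted) mean, K_eq = L_total / Σ(L_j/K_j).
Σ(L/K) = 368/3.26 + 576/52.2 = 112.9 + 11.03 = 123.9 d
K_eq = L_total / Σ(L/K) = 944 / 123.9 = 7.618 m/d
q = K_eq · i = 7.618 × 0.0063 = 0.04799 m/d (same in every zone)
Zone A: v = q/n = 0.04799/0.38 = 0.1263 m/d → t_A = 368/0.1263 = 2914 d
Zone B: v = q/n = 0.04799/0.34 = 0.1412 m/d → t_B = 576/0.1412 = 4081 d
Total t = 2914 + 4081 = 6994 d
   = 6994 / 365 = 19.2 yr

19.2 years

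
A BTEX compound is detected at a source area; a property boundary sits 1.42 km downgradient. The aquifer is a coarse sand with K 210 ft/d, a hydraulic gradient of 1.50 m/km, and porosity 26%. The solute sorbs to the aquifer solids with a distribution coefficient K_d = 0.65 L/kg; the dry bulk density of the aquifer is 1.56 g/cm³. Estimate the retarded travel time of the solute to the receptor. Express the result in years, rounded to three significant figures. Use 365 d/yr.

51.6 years

K = 210 ft/d × 0.3048 = 64.01 m/d
Darcy flux q = K·i = 64.01 × 0.0015 = 0.09601 m/d
Seepage velocity v = q / n = 0.09601 / 0.26 = 0.3693 m/d
Retardation R = 1 + ρ_b·K_d/n = 1 + 1.56×0.65/0.26 = 4.900
Contaminant velocity v_c = v/R = 0.3693/4.900 = 0.07536 m/d
L = 1.42 km = 1420 m
t = L/v_c = 1420/0.07536 = 18840 d
   = 18840/365 = 51.6 yr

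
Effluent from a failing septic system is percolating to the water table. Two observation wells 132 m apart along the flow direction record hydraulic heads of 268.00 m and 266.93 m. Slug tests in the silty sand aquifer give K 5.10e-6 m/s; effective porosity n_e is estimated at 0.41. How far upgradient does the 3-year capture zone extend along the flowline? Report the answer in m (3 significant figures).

Hydraulic gradient i = (268.00 − 266.93) / 132 = 1.07 / 132 = 0.008106
K = 5.10e-6 m/s × 86400 s/d = 0.4406 m/d
q = Ki = 0.4406 × 0.008106 = 0.003572 m/d
Seepage velocity v = q / n = 0.003572 / 0.41 = 0.008712 m/d
T = 3 yr × 365 = 1095 d
L = v × T = 0.008712 × 1095 = 9.539 m

9.54 m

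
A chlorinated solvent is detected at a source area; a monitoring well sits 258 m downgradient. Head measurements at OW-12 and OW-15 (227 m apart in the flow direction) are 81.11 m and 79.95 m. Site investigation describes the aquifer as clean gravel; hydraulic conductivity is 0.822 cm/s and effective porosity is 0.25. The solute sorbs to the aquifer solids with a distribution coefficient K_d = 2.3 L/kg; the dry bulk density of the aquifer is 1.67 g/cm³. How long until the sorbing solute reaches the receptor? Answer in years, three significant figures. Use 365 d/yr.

Hydraulic gradient i = (81.11 − 79.95) / 227 = 1.16 / 227 = 0.005110
K = 0.822 cm/s × 864 = 710.2 m/d
q = Ki = 710.2 × 0.005110 = 3.629 m/d
Average linear velocity = 3.629 / 0.25 = 14.52 m/d
Retardation R = 1 + ρ_b·K_d/n = 1 + 1.67×2.3/0.25 = 16.36
Contaminant velocity v_c = v/R = 14.52/16.36 = 0.8871 m/d
t = L/v_c = 258/0.8871 = 290.8 d
   = 290.8/365 = 0.797 yr

0.797 years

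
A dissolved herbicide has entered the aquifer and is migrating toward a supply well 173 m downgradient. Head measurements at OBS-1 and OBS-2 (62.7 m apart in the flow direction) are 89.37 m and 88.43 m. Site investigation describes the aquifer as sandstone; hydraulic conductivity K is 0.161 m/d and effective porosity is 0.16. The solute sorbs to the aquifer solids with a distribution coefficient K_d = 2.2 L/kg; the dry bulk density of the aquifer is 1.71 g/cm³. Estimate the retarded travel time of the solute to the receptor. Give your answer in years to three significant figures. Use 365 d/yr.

Hydraulic gradient i = (89.37 − 88.43) / 62.7 = 0.94 / 62.7 = 0.01499
Specific discharge q = 0.161 × 0.01499 = 0.002414 m/d
v_s = q/n_e = 0.002414/0.16 = 0.01509 m/d
Retardation R = 1 + ρ_b·K_d/n = 1 + 1.71×2.2/0.16 = 24.51
Contaminant velocity v_c = v/R = 0.01509/24.51 = 6.154e-4 m/d
t = L/v_c = 173/6.154e-4 = 281100 d
   = 281100/365 = 770 yr

770 years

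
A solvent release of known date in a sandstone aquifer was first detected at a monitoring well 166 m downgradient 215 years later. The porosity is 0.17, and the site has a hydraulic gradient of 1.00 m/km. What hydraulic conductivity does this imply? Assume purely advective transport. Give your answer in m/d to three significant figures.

t = 215 years = 78480 d
v = L / t = 166 / 78480 = 0.002115 m/d
K = v · n / i = 0.002115 × 0.17 / 0.0010 = 0.360 m/d

0.360 m/d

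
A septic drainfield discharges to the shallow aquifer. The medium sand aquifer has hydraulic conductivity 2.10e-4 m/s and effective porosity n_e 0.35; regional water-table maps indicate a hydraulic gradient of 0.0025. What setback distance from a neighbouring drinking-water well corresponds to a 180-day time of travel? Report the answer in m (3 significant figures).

23.3 m

K = 2.10e-4 m/s × 86400 s/d = 18.14 m/d
Specific discharge q = 18.14 × 0.0025 = 0.04536 m/d
v = Ki/n = 18.14·0.0025/0.35 = 0.1296 m/d
L = v × T = 0.1296 × 180 = 23.33 m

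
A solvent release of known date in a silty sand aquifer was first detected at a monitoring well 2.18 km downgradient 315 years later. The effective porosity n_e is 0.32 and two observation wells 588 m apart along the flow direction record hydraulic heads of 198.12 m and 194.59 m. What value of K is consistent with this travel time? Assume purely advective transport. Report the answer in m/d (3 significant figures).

1.01 m/d

Hydraulic gradient i = (198.12 − 194.59) / 588 = 3.53 / 588 = 0.006003
t = 315 years = 115000 d
L = 2.18 km = 2180 m
v = L / t = 2180 / 115000 = 0.01896 m/d
K = v · n / i = 0.01896 × 0.32 / 0.006003 = 1.01 m/d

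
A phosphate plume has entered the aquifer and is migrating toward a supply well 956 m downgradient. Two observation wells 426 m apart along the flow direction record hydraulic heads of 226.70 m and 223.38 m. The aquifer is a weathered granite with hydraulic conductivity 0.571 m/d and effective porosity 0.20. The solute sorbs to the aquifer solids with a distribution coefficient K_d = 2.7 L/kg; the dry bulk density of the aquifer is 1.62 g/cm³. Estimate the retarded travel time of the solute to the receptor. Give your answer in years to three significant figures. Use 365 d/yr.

Hydraulic gradient i = (226.70 − 223.38) / 426 = 3.32 / 426 = 0.007793
Darcy flux q = K·i = 0.571 × 0.007793 = 0.004450 m/d
Average linear velocity = 0.004450 / 0.20 = 0.02225 m/d
Retardation R = 1 + ρ_b·K_d/n = 1 + 1.62×2.7/0.20 = 22.87
Contaminant velocity v_c = v/R = 0.02225/22.87 = 9.729e-4 m/d
t = L/v_c = 956/9.729e-4 = 982600 d
   = 982600/365 = 2690 yr

2690 years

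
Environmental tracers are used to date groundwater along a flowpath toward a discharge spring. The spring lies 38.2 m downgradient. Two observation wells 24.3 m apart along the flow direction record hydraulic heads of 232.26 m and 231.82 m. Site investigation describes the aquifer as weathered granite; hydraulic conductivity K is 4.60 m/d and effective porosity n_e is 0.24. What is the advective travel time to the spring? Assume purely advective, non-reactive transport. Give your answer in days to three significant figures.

110 days

Hydraulic gradient i = (232.26 − 231.82) / 24.3 = 0.44 / 24.3 = 0.01811
q = Ki = 4.60 × 0.01811 = 0.08329 m/d
v_s = q/n_e = 0.08329/0.24 = 0.3471 m/d
t = L / v = 38.2 / 0.3471 = 110.1 d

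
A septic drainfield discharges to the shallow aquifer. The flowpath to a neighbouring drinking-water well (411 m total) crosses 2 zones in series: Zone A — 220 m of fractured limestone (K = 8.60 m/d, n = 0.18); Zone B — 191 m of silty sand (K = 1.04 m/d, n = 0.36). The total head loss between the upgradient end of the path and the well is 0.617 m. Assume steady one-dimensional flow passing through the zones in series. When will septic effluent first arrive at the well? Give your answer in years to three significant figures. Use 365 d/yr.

101 years

Steady 1-D flow in series ⇒ the Darcy flux q is identical in every zone and the zone head losses add (resistances L/K in series).
Σ(L/K) = 220/8.60 + 191/1.04 = 25.58 + 183.7 = 209.2 d
q = ΔH / Σ(L/K) = 0.617 / 209.2 = 0.002949 m/d (same in every zone)
Zone A: v = q/n = 0.002949/0.18 = 0.01638 m/d → t_A = 220/0.01638 = 13430 d
Zone B: v = q/n = 0.002949/0.36 = 0.008191 m/d → t_B = 191/0.008191 = 23320 d
Total t = 13430 + 23320 = 36750 d
   = 36750 / 365 = 101 yr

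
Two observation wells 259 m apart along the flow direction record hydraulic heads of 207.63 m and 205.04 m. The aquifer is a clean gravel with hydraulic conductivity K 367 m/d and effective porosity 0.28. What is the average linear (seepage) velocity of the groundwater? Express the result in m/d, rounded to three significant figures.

Hydraulic gradient i = (207.63 − 205.04) / 259 = 2.59 / 259 = 0.01000
Specific discharge q = 367 × 0.01000 = 3.670 m/d
Seepage velocity v = q / n = 3.670 / 0.28 = 13.11 m/d

13.1 m/d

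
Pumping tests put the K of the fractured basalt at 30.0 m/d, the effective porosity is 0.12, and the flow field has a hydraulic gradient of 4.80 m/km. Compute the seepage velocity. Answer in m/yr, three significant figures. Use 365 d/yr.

Specific discharge q = 30.0 × 0.0048 = 0.1440 m/d
Seepage velocity v = q / n = 0.1440 / 0.12 = 1.200 m/d
   = 1.200 × 365 = 438 m/yr

438 m/yr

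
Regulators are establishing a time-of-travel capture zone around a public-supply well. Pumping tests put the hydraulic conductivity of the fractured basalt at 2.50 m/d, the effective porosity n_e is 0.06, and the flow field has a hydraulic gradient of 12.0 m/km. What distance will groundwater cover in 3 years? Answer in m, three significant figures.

q = Ki = 2.50 × 0.012 = 0.03000 m/d
Average linear velocity = 0.03000 / 0.06 = 0.5000 m/d
T = 3 yr × 365 = 1095 d
L = v × T = 0.5000 × 1095 = 547.5 m

548 m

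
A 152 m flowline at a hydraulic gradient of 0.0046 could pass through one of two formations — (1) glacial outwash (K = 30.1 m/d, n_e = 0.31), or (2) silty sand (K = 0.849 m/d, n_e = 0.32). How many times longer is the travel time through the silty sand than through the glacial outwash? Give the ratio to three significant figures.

36.6

Unit 1 (glacial outwash): v = 30.1×0.0046/0.31 = 0.4466 m/d, t = 152/0.4466 = 340.3 d
Unit 2 (silty sand): v = 0.849×0.0046/0.32 = 0.01220 m/d, t = 152/0.01220 = 12450 d
t(silty sand) / t(glacial outwash) = 12450/340.3 = 36.6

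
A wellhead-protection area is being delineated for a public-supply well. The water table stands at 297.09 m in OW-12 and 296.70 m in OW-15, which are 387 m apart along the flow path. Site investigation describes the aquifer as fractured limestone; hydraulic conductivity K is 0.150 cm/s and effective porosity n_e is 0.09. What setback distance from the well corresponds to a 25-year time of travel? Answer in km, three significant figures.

13.2 km

Hydraulic gradient i = (297.09 − 296.70) / 387 = 0.39 / 387 = 0.001008
K = 0.150 cm/s × 864 = 129.6 m/d
q = Ki = 129.6 × 0.001008 = 0.1306 m/d
Average linear velocity = 0.1306 / 0.09 = 1.451 m/d
T = 25 yr × 365 = 9125 d
L = v × T = 1.451 × 9125 = 13240 m
   = 13.2 km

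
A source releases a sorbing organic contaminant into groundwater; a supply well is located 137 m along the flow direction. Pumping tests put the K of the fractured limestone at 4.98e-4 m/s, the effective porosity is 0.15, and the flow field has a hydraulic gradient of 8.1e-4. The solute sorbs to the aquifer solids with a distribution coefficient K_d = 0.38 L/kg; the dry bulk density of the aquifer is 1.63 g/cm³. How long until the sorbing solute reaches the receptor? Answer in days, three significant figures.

3020 days

K = 4.98e-4 m/s × 86400 s/d = 43.03 m/d
Specific discharge q = 43.03 × 8.1e-4 = 0.03485 m/d
Average linear velocity = 0.03485 / 0.15 = 0.2323 m/d
Retardation R = 1 + ρ_b·K_d/n = 1 + 1.63×0.38/0.15 = 5.129
Contaminant velocity v_c = v/R = 0.2323/5.129 = 0.04530 m/d
t = L/v_c = 137/0.04530 = 3024 d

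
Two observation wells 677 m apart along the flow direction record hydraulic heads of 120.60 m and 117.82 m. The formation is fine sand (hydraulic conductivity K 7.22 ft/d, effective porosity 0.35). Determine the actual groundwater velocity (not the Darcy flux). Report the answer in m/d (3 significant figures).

Hydraulic gradient i = (120.60 − 117.82) / 677 = 2.78 / 677 = 0.004106
K = 7.22 ft/d × 0.3048 = 2.201 m/d
Darcy flux q = K·i = 2.201 × 0.004106 = 0.009037 m/d
Seepage velocity v = q / n = 0.009037 / 0.35 = 0.02582 m/d

0.0258 m/d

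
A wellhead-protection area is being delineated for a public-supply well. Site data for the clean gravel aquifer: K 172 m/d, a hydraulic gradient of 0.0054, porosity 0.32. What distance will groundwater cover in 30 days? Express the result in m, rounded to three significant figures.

87.1 m

Specific discharge q = 172 × 0.0054 = 0.9288 m/d
v = Ki/n = 172·0.0054/0.32 = 2.903 m/d
L = v × T = 2.903 × 30 = 87.08 m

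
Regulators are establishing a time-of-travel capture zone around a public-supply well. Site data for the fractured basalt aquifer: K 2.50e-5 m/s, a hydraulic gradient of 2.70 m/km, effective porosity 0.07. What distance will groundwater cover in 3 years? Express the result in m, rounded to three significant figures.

91.2 m

K = 2.50e-5 m/s × 86400 s/d = 2.160 m/d
Darcy flux q = K·i = 2.160 × 0.0027 = 0.005832 m/d
v_s = q/n_e = 0.005832/0.07 = 0.08331 m/d
T = 3 yr × 365 = 1095 d
L = v × T = 0.08331 × 1095 = 91.23 m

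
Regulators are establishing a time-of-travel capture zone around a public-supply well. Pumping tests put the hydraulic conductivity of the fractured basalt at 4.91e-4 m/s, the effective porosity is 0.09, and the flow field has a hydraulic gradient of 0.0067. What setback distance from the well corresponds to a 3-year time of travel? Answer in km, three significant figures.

3.46 km

K = 4.91e-4 m/s × 86400 s/d = 42.42 m/d
Darcy flux q = K·i = 42.42 × 0.0067 = 0.2842 m/d
Seepage velocity v = q / n = 0.2842 / 0.09 = 3.158 m/d
T = 3 yr × 365 = 1095 d
L = v × T = 3.158 × 1095 = 3458 m
   = 3.46 km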